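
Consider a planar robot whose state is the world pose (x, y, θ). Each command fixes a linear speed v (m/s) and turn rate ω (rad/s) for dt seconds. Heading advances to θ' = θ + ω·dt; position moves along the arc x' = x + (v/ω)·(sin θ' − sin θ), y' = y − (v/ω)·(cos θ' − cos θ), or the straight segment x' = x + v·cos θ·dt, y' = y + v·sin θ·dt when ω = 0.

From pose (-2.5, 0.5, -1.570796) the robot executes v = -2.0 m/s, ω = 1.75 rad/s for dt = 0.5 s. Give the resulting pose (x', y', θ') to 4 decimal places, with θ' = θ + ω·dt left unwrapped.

(-2.9103, 1.3772, -0.6958)

θ' = -1.5708 + 1.75·0.5 = -0.6958
R = v/ω = -2.0/1.75 = -1.1429
x' = -2.5 + -1.1429·(sin -0.6958 − sin -1.5708) = -2.9103
y' = 0.5 − -1.1429·(cos -0.6958 − cos -1.5708) = 1.3772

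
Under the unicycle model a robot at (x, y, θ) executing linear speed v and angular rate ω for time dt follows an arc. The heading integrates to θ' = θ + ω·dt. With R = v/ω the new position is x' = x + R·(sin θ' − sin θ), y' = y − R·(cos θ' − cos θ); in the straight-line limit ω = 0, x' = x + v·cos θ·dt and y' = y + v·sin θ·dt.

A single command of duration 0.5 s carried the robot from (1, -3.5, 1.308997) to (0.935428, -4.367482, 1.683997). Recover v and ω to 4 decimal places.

v = -1.7500, ω = 0.7500

Δθ = 1.683997 − 1.308997 = 0.375000
ω = Δθ/dt = 0.375000/0.5 = 0.7500
R = −Δy/(cos θ' − cos θ) = -2.3333
v = R·ω = -2.3333·0.7500 = -1.7500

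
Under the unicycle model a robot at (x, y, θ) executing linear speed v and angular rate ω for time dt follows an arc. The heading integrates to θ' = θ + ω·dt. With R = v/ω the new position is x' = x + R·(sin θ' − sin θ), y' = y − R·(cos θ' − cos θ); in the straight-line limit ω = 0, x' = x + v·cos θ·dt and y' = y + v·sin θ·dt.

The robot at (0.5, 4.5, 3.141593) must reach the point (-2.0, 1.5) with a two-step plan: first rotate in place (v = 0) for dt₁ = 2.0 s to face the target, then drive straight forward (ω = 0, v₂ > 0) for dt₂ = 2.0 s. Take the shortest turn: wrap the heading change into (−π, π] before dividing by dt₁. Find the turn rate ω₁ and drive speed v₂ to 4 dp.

ω₁ = 0.4380, v₂ = 1.9526

heading to target = atan2(1.5−4.5, -2−0.5) = -2.2655
Δθ = wrap(-2.2655 − 3.1416) = 0.8761; ω₁ = Δθ/dt₁ = 0.4380
distance = √((-2−0.5)² + (1.5−4.5)²) = 3.9051; v₂ = distance/dt₂ = 1.9526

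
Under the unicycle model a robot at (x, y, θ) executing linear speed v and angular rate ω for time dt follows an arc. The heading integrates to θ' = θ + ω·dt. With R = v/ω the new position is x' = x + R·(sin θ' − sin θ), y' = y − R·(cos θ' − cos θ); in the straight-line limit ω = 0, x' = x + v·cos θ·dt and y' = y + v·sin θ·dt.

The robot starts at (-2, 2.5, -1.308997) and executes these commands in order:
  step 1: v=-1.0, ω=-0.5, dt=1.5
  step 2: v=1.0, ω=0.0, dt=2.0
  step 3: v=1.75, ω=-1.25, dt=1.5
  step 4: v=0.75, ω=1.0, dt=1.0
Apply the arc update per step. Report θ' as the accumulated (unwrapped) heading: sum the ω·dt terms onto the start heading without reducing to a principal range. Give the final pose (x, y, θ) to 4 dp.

(-5.6945, 2.0703, -2.9340)

step 1: θ'=-2.0590 (R=2.0000) → pose (-1.8345, 3.9557, -2.0590)
step 2: θ'=-2.0590 (straight) → pose (-2.7726, 2.1894, -2.0590)
step 3: θ'=-3.9340 (R=-1.4000) → pose (-5.0059, 1.8630, -3.9340)
step 4: θ'=-2.9340 (R=0.7500) → pose (-5.6945, 2.0703, -2.9340)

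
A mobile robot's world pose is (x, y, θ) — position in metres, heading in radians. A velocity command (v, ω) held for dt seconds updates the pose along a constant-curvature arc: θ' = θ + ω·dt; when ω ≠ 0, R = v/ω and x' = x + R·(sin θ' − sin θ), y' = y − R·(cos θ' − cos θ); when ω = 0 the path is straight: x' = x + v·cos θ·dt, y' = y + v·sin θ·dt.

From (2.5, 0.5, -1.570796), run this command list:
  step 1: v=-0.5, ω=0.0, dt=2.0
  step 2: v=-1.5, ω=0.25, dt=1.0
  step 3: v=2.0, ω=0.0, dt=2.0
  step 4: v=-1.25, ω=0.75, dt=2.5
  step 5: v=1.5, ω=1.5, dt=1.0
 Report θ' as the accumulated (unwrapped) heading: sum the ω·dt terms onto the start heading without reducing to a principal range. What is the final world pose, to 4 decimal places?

step 1: θ'=-1.5708 (straight) → pose (2.5000, 1.5000, -1.5708)
step 2: θ'=-1.3208 (R=-6.0000) → pose (2.3135, 2.9844, -1.3208)
step 3: θ'=-1.3208 (straight) → pose (3.3031, -0.8912, -1.3208)
step 4: θ'=0.5542 (R=-1.6667) → pose (0.8111, 0.1136, 0.5542)
step 5: θ'=2.0542 (R=1.0000) → pose (1.1703, 1.4288, 2.0542)

(1.1703, 1.4288, 2.0542)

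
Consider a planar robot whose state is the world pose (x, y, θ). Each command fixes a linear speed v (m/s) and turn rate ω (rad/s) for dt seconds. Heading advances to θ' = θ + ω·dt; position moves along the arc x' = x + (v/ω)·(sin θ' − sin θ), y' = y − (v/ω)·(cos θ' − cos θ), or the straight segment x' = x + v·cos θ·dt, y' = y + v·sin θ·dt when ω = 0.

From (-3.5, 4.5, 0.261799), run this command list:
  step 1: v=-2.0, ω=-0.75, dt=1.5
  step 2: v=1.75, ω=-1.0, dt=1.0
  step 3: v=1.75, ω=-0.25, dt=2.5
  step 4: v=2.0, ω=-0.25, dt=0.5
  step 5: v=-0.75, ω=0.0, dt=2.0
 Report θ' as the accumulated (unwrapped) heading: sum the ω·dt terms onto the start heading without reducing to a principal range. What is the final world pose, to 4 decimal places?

step 1: θ'=-0.8632 (R=2.6667) → pose (-6.2167, 5.3424, -0.8632)
step 2: θ'=-1.8632 (R=-1.7500) → pose (-5.8708, 3.7005, -1.8632)
step 3: θ'=-2.4882 (R=-7.0000) → pose (-8.3185, 0.1601, -2.4882)
step 4: θ'=-2.6132 (R=-8.0000) → pose (-9.1484, -0.3967, -2.6132)
step 5: θ'=-2.6132 (straight) → pose (-7.8530, 0.3596, -2.6132)

(-7.8530, 0.3596, -2.6132)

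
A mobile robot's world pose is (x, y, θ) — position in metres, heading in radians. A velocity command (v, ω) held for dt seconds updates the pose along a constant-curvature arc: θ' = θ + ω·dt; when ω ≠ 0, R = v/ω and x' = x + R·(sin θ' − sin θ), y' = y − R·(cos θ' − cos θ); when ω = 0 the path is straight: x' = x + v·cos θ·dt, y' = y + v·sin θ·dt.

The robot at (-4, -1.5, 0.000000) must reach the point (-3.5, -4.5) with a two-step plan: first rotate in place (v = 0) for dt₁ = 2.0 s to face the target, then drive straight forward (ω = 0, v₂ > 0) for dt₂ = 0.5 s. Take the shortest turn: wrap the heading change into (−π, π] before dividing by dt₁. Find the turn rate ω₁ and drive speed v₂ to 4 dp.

ω₁ = -0.7028, v₂ = 6.0828

heading to target = atan2(-4.5−-1.5, -3.5−-4) = -1.4056
Δθ = wrap(-1.4056 − 0.0000) = -1.4056; ω₁ = Δθ/dt₁ = -0.7028
distance = √((-3.5−-4)² + (-4.5−-1.5)²) = 3.0414; v₂ = distance/dt₂ = 6.0828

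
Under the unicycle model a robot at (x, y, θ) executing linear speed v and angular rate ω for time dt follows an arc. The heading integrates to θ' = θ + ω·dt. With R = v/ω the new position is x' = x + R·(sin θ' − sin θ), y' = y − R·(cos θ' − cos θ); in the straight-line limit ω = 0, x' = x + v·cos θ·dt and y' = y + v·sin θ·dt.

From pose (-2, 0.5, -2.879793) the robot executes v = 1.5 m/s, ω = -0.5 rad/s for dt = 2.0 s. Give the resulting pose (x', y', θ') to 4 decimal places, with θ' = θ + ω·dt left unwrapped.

(-4.7953, 1.1787, -3.8798)

θ' = -2.8798 + -0.5·2.0 = -3.8798
R = v/ω = 1.5/-0.5 = -3.0000
x' = -2 + -3.0000·(sin -3.8798 − sin -2.8798) = -4.7953
y' = 0.5 − -3.0000·(cos -3.8798 − cos -2.8798) = 1.1787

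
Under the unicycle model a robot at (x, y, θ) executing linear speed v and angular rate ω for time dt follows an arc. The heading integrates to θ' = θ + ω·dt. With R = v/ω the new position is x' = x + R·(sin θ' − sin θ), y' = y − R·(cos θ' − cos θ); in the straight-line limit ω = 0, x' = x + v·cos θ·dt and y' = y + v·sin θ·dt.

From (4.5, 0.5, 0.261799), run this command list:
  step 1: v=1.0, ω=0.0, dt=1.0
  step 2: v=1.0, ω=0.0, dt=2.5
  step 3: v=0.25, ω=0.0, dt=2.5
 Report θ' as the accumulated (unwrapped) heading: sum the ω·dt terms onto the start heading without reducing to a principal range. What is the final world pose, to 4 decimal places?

(8.4844, 1.5676, 0.2618)

step 1: θ'=0.2618 (straight) → pose (5.4659, 0.7588, 0.2618)
step 2: θ'=0.2618 (straight) → pose (7.8807, 1.4059, 0.2618)
step 3: θ'=0.2618 (straight) → pose (8.4844, 1.5676, 0.2618)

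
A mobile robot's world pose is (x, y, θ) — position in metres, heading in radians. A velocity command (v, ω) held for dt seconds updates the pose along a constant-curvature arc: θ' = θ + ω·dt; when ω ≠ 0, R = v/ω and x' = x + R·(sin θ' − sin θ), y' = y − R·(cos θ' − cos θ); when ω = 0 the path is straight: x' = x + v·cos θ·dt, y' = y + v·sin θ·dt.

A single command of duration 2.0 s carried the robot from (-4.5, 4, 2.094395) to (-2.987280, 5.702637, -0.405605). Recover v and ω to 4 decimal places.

v = 1.5000, ω = -1.2500

Δθ = -0.405605 − 2.094395 = -2.500000
ω = Δθ/dt = -2.500000/2.0 = -1.2500
R = −Δy/(cos θ' − cos θ) = -1.2000
v = R·ω = -1.2000·-1.2500 = 1.5000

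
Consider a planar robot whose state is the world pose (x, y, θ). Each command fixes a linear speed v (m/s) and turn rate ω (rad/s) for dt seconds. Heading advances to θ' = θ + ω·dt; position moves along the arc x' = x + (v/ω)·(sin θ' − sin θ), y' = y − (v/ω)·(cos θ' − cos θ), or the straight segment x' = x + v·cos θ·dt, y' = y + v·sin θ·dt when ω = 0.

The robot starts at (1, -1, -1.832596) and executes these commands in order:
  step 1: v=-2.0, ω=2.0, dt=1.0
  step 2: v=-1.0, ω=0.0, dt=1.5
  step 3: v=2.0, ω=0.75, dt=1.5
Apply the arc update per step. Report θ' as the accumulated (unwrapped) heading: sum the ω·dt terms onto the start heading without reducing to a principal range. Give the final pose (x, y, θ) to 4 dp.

step 1: θ'=0.1674 (R=-1.0000) → pose (-0.1325, 0.2448, 0.1674)
step 2: θ'=0.1674 (straight) → pose (-1.6116, -0.0051, 0.1674)
step 3: θ'=1.2924 (R=2.6667) → pose (0.5081, 1.8915, 1.2924)

(0.5081, 1.8915, 1.2924)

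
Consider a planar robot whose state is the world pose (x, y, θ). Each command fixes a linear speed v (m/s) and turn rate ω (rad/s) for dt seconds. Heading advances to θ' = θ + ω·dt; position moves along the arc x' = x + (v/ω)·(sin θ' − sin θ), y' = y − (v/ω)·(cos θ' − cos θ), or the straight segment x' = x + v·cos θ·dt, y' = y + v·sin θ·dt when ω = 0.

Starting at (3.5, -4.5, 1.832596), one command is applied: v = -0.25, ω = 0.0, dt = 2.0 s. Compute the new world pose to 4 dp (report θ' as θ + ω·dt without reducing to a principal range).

θ' = 1.8326 + 0.0·2.0 = 1.8326
ω = 0 → straight: x' = 3.5 + -0.25·cos(1.8326)·2.0 = 3.6294
y' = -4.5 + -0.25·sin(1.8326)·2.0 = -4.9830

(3.6294, -4.9830, 1.8326)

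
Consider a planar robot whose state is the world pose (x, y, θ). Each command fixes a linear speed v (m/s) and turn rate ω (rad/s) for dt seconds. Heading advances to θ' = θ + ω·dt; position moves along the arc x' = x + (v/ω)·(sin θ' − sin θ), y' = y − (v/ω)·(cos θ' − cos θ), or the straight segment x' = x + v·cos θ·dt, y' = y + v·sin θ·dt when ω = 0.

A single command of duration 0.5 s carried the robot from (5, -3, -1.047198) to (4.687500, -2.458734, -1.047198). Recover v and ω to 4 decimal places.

Δθ = -1.047198 − -1.047198 = 0.000000
ω = Δθ/dt = 0.000000/0.5 = 0.0000
ω = 0 → v = (Δx·cos θ + Δy·sin θ)/dt = -1.2500

v = -1.2500, ω = 0.0000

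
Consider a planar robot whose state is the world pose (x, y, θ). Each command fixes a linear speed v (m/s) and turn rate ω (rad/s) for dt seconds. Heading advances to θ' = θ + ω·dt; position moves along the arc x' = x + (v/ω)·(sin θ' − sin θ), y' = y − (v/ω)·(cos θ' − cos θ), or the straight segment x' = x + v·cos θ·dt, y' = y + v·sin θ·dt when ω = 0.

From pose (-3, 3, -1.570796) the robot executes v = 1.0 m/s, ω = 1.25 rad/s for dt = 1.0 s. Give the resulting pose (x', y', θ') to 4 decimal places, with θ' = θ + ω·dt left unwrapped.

(-2.4523, 2.2408, -0.3208)

θ' = -1.5708 + 1.25·1.0 = -0.3208
R = v/ω = 1.0/1.25 = 0.8000
x' = -3 + 0.8000·(sin -0.3208 − sin -1.5708) = -2.4523
y' = 3 − 0.8000·(cos -0.3208 − cos -1.5708) = 2.2408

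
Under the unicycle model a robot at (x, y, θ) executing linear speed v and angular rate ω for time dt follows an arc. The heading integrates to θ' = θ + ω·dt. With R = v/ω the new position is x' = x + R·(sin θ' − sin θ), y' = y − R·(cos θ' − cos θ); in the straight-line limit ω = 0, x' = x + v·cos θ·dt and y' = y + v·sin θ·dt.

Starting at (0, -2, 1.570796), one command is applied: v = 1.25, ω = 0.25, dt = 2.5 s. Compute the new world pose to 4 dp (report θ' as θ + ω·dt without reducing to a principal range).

(-0.9452, 0.9255, 2.1958)

θ' = 1.5708 + 0.25·2.5 = 2.1958
R = v/ω = 1.25/0.25 = 5.0000
x' = 0 + 5.0000·(sin 2.1958 − sin 1.5708) = -0.9452
y' = -2 − 5.0000·(cos 2.1958 − cos 1.5708) = 0.9255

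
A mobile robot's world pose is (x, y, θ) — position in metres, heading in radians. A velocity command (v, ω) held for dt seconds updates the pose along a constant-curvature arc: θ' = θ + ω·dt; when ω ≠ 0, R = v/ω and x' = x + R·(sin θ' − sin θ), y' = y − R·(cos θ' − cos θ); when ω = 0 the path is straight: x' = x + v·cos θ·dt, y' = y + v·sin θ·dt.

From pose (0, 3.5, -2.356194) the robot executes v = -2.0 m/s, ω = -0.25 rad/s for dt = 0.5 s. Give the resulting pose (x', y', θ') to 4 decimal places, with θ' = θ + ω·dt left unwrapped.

θ' = -2.3562 + -0.25·0.5 = -2.4812
R = v/ω = -2.0/-0.25 = 8.0000
x' = 0 + 8.0000·(sin -2.4812 − sin -2.3562) = 0.7494
y' = 3.5 − 8.0000·(cos -2.4812 − cos -2.3562) = 4.1611

(0.7494, 4.1611, -2.4812)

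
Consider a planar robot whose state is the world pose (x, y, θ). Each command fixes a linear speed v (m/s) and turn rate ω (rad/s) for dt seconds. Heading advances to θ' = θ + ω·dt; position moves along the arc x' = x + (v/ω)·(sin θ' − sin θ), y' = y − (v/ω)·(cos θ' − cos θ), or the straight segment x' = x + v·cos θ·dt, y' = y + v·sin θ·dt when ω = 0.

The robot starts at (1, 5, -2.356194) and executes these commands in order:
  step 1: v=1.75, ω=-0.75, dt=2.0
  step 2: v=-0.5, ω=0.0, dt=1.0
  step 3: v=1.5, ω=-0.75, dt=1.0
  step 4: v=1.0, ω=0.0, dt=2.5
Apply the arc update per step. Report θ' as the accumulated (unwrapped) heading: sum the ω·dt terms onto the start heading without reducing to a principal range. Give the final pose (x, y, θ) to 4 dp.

(-2.7444, 8.3444, -4.6062)

step 1: θ'=-3.8562 (R=-2.3333) → pose (-2.1790, 4.8874, -3.8562)
step 2: θ'=-3.8562 (straight) → pose (-1.8013, 4.5598, -3.8562)
step 3: θ'=-4.6062 (R=-2.0000) → pose (-2.4794, 5.8585, -4.6062)
step 4: θ'=-4.6062 (straight) → pose (-2.7444, 8.3444, -4.6062)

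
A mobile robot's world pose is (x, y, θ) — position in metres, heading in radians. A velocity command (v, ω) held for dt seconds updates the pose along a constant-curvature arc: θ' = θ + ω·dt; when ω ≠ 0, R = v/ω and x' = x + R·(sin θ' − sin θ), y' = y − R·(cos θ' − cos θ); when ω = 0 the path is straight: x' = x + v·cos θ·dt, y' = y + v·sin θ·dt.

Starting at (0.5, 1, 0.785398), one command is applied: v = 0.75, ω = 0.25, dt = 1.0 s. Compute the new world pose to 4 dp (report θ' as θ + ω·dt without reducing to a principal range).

θ' = 0.7854 + 0.25·1.0 = 1.0354
R = v/ω = 0.75/0.25 = 3.0000
x' = 0.5 + 3.0000·(sin 1.0354 − sin 0.7854) = 0.9589
y' = 1 − 3.0000·(cos 1.0354 − cos 0.7854) = 1.5908

(0.9589, 1.5908, 1.0354)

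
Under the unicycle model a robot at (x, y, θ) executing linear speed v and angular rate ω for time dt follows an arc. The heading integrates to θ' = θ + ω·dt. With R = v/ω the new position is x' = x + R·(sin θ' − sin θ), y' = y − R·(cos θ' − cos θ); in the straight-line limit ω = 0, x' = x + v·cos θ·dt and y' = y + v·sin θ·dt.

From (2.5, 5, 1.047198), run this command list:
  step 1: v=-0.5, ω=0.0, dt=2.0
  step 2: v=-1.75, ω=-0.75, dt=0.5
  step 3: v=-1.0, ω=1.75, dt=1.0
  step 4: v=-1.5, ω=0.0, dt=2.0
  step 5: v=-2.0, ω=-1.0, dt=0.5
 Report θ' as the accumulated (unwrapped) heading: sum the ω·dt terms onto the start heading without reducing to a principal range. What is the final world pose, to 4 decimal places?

step 1: θ'=1.0472 (straight) → pose (2.0000, 4.1340, 1.0472)
step 2: θ'=0.6722 (R=2.3333) → pose (1.4323, 3.4749, 0.6722)
step 3: θ'=2.4222 (R=-0.5714) → pose (1.4116, 2.5980, 2.4222)
step 4: θ'=2.4222 (straight) → pose (3.6682, 0.6212, 2.4222)
step 5: θ'=1.9222 (R=2.0000) → pose (4.2281, -0.1948, 1.9222)

(4.2281, -0.1948, 1.9222)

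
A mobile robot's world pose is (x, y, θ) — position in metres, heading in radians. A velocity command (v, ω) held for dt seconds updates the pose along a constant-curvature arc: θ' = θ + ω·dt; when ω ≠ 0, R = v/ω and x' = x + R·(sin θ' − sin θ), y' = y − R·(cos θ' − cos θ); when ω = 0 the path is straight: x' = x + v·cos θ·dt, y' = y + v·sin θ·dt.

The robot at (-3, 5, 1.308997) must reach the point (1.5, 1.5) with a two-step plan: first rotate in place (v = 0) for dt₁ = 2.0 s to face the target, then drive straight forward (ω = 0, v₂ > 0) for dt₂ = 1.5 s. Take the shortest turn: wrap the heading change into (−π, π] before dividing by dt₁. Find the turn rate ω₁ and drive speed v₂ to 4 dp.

heading to target = atan2(1.5−5, 1.5−-3) = -0.6610
Δθ = wrap(-0.6610 − 1.3090) = -1.9700; ω₁ = Δθ/dt₁ = -0.9850
distance = √((1.5−-3)² + (1.5−5)²) = 5.7009; v₂ = distance/dt₂ = 3.8006

ω₁ = -0.9850, v₂ = 3.8006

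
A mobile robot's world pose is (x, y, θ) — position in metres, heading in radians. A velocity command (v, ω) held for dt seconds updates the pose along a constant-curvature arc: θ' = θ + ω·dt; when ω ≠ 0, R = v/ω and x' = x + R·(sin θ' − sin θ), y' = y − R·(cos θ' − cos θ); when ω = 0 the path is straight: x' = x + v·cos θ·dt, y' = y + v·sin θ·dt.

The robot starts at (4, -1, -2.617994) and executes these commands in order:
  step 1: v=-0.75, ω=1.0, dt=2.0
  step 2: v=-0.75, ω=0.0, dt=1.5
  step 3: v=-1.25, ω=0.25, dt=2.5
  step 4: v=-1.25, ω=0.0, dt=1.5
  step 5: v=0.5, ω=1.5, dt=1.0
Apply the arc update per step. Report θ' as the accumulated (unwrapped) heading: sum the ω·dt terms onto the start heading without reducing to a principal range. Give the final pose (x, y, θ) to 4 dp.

(-1.3340, 2.1362, 1.5070)

step 1: θ'=-0.6180 (R=-0.7500) → pose (4.0596, 0.2608, -0.6180)
step 2: θ'=-0.6180 (straight) → pose (3.1426, 0.9126, -0.6180)
step 3: θ'=0.0070 (R=-5.0000) → pose (0.2106, 1.8373, 0.0070)
step 4: θ'=0.0070 (straight) → pose (-1.6644, 1.8242, 0.0070)
step 5: θ'=1.5070 (R=0.3333) → pose (-1.3340, 2.1362, 1.5070)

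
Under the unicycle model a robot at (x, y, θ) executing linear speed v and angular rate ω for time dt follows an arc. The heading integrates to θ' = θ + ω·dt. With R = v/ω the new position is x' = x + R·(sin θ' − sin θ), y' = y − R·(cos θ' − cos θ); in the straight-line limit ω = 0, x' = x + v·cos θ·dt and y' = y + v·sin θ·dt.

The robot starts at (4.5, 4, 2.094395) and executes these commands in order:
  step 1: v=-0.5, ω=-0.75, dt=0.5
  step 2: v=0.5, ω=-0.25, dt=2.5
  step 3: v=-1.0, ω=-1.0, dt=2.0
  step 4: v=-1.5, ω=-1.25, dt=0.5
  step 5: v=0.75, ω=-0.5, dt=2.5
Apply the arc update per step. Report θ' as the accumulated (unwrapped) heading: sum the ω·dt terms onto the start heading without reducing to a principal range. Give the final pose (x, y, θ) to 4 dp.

step 1: θ'=1.7194 (R=0.6667) → pose (4.5820, 3.7654, 1.7194)
step 2: θ'=1.0944 (R=-2.0000) → pose (4.7826, 4.9786, 1.0944)
step 3: θ'=-0.9056 (R=1.0000) → pose (3.1072, 4.8200, -0.9056)
step 4: θ'=-1.5306 (R=1.2000) → pose (2.8523, 5.5125, -1.5306)
step 5: θ'=-2.7806 (R=-1.5000) → pose (1.8833, 4.0489, -2.7806)

(1.8833, 4.0489, -2.7806)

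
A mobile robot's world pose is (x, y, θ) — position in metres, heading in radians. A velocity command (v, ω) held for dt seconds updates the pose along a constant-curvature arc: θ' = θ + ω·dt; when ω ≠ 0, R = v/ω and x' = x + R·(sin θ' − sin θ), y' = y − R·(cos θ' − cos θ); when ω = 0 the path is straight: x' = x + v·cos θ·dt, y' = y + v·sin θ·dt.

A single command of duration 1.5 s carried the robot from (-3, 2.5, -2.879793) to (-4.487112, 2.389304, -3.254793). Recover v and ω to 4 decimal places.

v = 1.0000, ω = -0.2500

Δθ = -3.254793 − -2.879793 = -0.375000
ω = Δθ/dt = -0.375000/1.5 = -0.2500
R = Δx/(sin θ' − sin θ) = -4.0000
v = R·ω = -4.0000·-0.2500 = 1.0000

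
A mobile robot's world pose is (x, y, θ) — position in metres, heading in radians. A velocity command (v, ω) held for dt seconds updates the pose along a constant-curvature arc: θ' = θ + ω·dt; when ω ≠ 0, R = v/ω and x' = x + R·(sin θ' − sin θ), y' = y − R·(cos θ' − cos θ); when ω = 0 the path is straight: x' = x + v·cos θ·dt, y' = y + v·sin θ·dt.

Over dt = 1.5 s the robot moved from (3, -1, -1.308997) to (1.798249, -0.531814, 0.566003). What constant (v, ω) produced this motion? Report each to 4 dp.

Δθ = 0.566003 − -1.308997 = 1.875000
ω = Δθ/dt = 1.875000/1.5 = 1.2500
R = Δx/(sin θ' − sin θ) = -0.8000
v = R·ω = -0.8000·1.2500 = -1.0000

v = -1.0000, ω = 1.2500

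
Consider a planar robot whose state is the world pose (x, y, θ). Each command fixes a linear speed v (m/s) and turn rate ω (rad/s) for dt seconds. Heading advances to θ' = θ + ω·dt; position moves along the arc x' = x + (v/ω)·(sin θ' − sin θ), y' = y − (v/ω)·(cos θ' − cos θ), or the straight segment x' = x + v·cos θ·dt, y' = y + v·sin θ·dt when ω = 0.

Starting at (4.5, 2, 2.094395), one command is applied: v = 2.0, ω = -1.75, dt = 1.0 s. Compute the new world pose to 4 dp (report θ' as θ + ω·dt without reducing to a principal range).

θ' = 2.0944 + -1.75·1.0 = 0.3444
R = v/ω = 2.0/-1.75 = -1.1429
x' = 4.5 + -1.1429·(sin 0.3444 − sin 2.0944) = 5.1039
y' = 2 − -1.1429·(cos 0.3444 − cos 2.0944) = 3.6472

(5.1039, 3.6472, 0.3444)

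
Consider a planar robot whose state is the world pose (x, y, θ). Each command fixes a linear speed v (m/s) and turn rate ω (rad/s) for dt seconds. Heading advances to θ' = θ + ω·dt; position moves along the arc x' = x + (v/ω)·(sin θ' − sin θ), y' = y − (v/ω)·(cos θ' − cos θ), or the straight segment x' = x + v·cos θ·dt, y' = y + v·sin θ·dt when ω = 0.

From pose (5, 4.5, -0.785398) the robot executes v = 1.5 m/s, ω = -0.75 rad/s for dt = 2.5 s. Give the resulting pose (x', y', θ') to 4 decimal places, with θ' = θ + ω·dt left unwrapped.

θ' = -0.7854 + -0.75·2.5 = -2.6604
R = v/ω = 1.5/-0.75 = -2.0000
x' = 5 + -2.0000·(sin -2.6604 − sin -0.7854) = 4.5115
y' = 4.5 − -2.0000·(cos -2.6604 − cos -0.7854) = 1.3129

(4.5115, 1.3129, -2.6604)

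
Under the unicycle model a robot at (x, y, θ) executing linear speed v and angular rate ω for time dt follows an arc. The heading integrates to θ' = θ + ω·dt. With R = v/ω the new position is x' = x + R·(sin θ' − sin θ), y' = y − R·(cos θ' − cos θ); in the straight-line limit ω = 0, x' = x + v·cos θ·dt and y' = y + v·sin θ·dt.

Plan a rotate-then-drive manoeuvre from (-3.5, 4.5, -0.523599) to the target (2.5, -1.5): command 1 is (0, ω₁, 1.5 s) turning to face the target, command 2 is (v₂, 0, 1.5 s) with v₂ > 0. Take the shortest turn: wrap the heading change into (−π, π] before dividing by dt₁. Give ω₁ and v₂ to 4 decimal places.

ω₁ = -0.1745, v₂ = 5.6569

heading to target = atan2(-1.5−4.5, 2.5−-3.5) = -0.7854
Δθ = wrap(-0.7854 − -0.5236) = -0.2618; ω₁ = Δθ/dt₁ = -0.1745
distance = √((2.5−-3.5)² + (-1.5−4.5)²) = 8.4853; v₂ = distance/dt₂ = 5.6569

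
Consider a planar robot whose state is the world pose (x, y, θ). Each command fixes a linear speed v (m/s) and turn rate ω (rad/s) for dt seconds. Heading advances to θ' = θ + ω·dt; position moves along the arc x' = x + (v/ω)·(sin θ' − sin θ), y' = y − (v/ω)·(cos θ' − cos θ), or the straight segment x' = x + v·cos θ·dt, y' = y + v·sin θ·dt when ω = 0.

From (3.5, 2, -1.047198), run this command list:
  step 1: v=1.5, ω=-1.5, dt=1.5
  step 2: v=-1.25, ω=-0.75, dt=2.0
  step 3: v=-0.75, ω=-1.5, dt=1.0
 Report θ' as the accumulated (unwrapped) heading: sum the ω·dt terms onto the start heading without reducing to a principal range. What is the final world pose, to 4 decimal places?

(3.3762, -1.7332, -6.2972)

step 1: θ'=-3.2972 (R=-1.0000) → pose (2.4790, 0.5121, -3.2972)
step 2: θ'=-4.7972 (R=1.6667) → pose (3.8814, -1.2756, -4.7972)
step 3: θ'=-6.2972 (R=0.5000) → pose (3.3762, -1.7332, -6.2972)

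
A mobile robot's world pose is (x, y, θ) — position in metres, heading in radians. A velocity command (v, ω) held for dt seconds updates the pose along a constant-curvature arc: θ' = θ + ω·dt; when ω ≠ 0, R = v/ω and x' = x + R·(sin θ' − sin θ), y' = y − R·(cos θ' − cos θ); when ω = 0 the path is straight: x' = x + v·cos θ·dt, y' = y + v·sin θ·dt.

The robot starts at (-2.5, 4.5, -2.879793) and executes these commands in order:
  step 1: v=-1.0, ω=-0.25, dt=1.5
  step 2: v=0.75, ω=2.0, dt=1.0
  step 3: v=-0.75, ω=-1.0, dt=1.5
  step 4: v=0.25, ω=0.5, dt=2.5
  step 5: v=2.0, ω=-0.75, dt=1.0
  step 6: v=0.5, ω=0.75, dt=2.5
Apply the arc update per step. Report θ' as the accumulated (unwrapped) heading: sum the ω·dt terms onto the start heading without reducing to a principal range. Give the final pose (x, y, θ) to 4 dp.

step 1: θ'=-3.2548 (R=4.0000) → pose (-1.0129, 4.6107, -3.2548)
step 2: θ'=-1.2548 (R=0.3750) → pose (-1.4117, 4.1216, -1.2548)
step 3: θ'=-2.7548 (R=0.7500) → pose (-0.9817, 5.0492, -2.7548)
step 4: θ'=-1.5048 (R=0.5000) → pose (-1.2920, 4.5532, -1.5048)
step 5: θ'=-2.2548 (R=-2.6667) → pose (-1.8861, 2.6923, -2.2548)
step 6: θ'=-0.3798 (R=0.6667) → pose (-1.6165, 1.6518, -0.3798)

(-1.6165, 1.6518, -0.3798)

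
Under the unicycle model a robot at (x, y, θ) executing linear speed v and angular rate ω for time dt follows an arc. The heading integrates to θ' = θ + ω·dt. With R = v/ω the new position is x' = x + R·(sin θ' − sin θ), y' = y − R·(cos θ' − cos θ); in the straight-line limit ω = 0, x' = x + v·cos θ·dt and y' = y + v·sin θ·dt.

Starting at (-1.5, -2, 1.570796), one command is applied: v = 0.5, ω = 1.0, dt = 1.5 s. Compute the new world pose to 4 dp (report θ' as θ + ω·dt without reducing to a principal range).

(-1.9646, -1.5013, 3.0708)

θ' = 1.5708 + 1.0·1.5 = 3.0708
R = v/ω = 0.5/1.0 = 0.5000
x' = -1.5 + 0.5000·(sin 3.0708 − sin 1.5708) = -1.9646
y' = -2 − 0.5000·(cos 3.0708 − cos 1.5708) = -1.5013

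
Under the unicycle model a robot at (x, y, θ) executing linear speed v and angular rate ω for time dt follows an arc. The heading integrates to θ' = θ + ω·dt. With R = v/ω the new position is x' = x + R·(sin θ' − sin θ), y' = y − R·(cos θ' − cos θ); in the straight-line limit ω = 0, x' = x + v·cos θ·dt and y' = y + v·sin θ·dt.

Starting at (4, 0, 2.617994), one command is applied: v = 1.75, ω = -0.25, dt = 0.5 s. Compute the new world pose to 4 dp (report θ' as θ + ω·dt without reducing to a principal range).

θ' = 2.6180 + -0.25·0.5 = 2.4930
R = v/ω = 1.75/-0.25 = -7.0000
x' = 4 + -7.0000·(sin 2.4930 − sin 2.6180) = 3.2715
y' = 0 − -7.0000·(cos 2.4930 − cos 2.6180) = 0.4837

(3.2715, 0.4837, 2.4930)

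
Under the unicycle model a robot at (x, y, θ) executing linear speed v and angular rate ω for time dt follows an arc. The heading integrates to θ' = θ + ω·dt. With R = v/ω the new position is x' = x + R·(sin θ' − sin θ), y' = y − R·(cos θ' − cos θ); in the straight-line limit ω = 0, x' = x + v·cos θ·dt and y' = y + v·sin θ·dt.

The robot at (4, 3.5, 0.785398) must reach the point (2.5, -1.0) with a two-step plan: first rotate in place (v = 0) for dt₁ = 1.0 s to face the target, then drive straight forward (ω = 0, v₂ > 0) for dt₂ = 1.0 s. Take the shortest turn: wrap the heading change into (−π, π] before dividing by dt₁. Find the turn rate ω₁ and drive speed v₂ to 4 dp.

heading to target = atan2(-1−3.5, 2.5−4) = -1.8925
Δθ = wrap(-1.8925 − 0.7854) = -2.6779; ω₁ = Δθ/dt₁ = -2.6779
distance = √((2.5−4)² + (-1−3.5)²) = 4.7434; v₂ = distance/dt₂ = 4.7434

ω₁ = -2.6779, v₂ = 4.7434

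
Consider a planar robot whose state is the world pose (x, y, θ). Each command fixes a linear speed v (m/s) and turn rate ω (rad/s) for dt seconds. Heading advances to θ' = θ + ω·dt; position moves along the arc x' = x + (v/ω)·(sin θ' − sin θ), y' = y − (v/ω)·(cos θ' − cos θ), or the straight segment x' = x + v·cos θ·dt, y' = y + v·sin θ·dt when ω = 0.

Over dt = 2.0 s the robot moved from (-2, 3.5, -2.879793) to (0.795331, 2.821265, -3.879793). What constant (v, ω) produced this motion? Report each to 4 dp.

v = -1.5000, ω = -0.5000

Δθ = -3.879793 − -2.879793 = -1.000000
ω = Δθ/dt = -1.000000/2.0 = -0.5000
R = Δx/(sin θ' − sin θ) = 3.0000
v = R·ω = 3.0000·-0.5000 = -1.5000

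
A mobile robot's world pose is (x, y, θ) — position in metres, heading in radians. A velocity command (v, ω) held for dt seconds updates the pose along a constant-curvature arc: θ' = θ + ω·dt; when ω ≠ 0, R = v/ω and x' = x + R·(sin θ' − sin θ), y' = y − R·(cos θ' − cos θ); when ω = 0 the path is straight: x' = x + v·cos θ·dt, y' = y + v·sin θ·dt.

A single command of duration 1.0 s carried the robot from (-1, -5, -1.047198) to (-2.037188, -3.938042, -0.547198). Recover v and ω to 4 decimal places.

v = -1.5000, ω = 0.5000

Δθ = -0.547198 − -1.047198 = 0.500000
ω = Δθ/dt = 0.500000/1.0 = 0.5000
R = −Δy/(cos θ' − cos θ) = -3.0000
v = R·ω = -3.0000·0.5000 = -1.5000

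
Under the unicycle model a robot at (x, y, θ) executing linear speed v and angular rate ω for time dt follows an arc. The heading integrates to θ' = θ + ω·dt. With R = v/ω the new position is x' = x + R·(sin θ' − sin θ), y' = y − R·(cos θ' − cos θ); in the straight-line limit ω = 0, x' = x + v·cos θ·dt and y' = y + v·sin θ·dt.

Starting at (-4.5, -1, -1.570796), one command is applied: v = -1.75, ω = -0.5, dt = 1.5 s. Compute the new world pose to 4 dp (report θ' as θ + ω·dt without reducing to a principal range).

(-3.5609, 1.3857, -2.3208)

θ' = -1.5708 + -0.5·1.5 = -2.3208
R = v/ω = -1.75/-0.5 = 3.5000
x' = -4.5 + 3.5000·(sin -2.3208 − sin -1.5708) = -3.5609
y' = -1 − 3.5000·(cos -2.3208 − cos -1.5708) = 1.3857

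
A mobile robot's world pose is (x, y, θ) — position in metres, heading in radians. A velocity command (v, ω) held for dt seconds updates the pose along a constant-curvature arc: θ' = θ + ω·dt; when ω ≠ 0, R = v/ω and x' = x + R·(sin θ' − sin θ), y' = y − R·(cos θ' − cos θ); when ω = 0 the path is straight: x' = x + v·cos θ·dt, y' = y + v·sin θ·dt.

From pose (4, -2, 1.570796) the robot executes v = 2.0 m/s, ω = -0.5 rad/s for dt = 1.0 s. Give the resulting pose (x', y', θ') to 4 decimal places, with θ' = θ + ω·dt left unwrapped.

(4.4897, -0.0823, 1.0708)

θ' = 1.5708 + -0.5·1.0 = 1.0708
R = v/ω = 2.0/-0.5 = -4.0000
x' = 4 + -4.0000·(sin 1.0708 − sin 1.5708) = 4.4897
y' = -2 − -4.0000·(cos 1.0708 − cos 1.5708) = -0.0823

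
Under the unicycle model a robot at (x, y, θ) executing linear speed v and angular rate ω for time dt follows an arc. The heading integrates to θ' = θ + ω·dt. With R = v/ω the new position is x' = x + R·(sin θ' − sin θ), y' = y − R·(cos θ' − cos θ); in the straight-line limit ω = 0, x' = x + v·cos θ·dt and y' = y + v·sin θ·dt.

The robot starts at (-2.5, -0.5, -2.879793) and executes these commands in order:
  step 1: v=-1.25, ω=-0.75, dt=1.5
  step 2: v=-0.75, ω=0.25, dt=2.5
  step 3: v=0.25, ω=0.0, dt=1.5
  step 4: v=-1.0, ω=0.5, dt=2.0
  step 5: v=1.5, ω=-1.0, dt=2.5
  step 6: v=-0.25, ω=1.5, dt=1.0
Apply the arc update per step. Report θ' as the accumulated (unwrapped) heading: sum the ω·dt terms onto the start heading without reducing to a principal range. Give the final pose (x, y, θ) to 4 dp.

(-0.1316, -0.2614, -3.3798)

step 1: θ'=-4.0048 (R=1.6667) → pose (-0.8021, -1.0265, -4.0048)
step 2: θ'=-3.3798 (R=-3.0000) → pose (0.7698, -1.9918, -3.3798)
step 3: θ'=-3.3798 (straight) → pose (0.4054, -1.9033, -3.3798)
step 4: θ'=-2.3798 (R=-2.0000) → pose (2.2578, -1.4070, -2.3798)
step 5: θ'=-4.8798 (R=-1.5000) → pose (-0.2566, -0.0716, -4.8798)
step 6: θ'=-3.3798 (R=-0.1667) → pose (-0.1316, -0.2614, -3.3798)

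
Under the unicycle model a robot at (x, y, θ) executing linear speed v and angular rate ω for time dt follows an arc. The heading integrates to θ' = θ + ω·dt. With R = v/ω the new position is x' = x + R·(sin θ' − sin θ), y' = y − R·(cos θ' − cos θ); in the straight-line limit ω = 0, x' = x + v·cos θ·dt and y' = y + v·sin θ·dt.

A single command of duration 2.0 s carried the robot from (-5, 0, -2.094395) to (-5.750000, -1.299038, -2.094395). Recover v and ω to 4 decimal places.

v = 0.7500, ω = 0.0000

Δθ = -2.094395 − -2.094395 = 0.000000
ω = Δθ/dt = 0.000000/2.0 = 0.0000
ω = 0 → v = (Δx·cos θ + Δy·sin θ)/dt = 0.7500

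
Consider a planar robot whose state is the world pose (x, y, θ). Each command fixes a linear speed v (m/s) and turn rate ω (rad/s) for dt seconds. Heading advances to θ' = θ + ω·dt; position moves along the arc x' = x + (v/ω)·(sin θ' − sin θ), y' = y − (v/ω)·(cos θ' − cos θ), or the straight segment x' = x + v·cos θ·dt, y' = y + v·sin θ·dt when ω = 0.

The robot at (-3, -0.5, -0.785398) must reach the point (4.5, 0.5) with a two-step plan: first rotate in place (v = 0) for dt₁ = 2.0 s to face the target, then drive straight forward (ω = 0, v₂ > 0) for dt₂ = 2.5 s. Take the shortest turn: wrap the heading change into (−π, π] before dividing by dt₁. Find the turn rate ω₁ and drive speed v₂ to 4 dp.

heading to target = atan2(0.5−-0.5, 4.5−-3) = 0.1326
Δθ = wrap(0.1326 − -0.7854) = 0.9179; ω₁ = Δθ/dt₁ = 0.4590
distance = √((4.5−-3)² + (0.5−-0.5)²) = 7.5664; v₂ = distance/dt₂ = 3.0265

ω₁ = 0.4590, v₂ = 3.0265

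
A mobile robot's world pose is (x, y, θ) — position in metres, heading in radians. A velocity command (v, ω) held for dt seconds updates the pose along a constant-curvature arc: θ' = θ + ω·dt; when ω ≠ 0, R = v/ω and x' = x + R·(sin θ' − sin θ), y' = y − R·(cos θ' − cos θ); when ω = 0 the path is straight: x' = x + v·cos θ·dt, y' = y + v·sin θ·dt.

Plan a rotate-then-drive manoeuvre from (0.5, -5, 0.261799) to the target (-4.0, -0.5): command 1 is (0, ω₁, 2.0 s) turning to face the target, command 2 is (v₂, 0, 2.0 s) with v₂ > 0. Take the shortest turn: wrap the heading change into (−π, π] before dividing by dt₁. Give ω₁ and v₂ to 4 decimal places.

ω₁ = 1.0472, v₂ = 3.1820

heading to target = atan2(-0.5−-5, -4−0.5) = 2.3562
Δθ = wrap(2.3562 − 0.2618) = 2.0944; ω₁ = Δθ/dt₁ = 1.0472
distance = √((-4−0.5)² + (-0.5−-5)²) = 6.3640; v₂ = distance/dt₂ = 3.1820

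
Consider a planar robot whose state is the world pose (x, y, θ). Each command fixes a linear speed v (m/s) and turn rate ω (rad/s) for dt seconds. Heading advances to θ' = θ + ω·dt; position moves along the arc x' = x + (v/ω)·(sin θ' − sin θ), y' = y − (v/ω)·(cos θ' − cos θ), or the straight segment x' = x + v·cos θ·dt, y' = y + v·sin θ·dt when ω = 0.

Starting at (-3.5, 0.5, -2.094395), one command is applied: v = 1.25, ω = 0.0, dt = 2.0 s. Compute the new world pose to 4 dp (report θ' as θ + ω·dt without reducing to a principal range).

(-4.7500, -1.6651, -2.0944)

θ' = -2.0944 + 0.0·2.0 = -2.0944
ω = 0 → straight: x' = -3.5 + 1.25·cos(-2.0944)·2.0 = -4.7500
y' = 0.5 + 1.25·sin(-2.0944)·2.0 = -1.6651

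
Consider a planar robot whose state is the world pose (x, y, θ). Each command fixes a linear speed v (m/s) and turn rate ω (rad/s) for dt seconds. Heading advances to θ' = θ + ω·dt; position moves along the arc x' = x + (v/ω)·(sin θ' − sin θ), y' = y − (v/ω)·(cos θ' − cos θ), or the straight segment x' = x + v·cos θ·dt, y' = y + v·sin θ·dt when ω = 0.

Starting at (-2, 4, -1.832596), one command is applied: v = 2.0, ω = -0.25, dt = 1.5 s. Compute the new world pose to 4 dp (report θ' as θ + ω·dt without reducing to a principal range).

θ' = -1.8326 + -0.25·1.5 = -2.2076
R = v/ω = 2.0/-0.25 = -8.0000
x' = -2 + -8.0000·(sin -2.2076 − sin -1.8326) = -3.2954
y' = 4 − -8.0000·(cos -2.2076 − cos -1.8326) = 1.3136

(-3.2954, 1.3136, -2.2076)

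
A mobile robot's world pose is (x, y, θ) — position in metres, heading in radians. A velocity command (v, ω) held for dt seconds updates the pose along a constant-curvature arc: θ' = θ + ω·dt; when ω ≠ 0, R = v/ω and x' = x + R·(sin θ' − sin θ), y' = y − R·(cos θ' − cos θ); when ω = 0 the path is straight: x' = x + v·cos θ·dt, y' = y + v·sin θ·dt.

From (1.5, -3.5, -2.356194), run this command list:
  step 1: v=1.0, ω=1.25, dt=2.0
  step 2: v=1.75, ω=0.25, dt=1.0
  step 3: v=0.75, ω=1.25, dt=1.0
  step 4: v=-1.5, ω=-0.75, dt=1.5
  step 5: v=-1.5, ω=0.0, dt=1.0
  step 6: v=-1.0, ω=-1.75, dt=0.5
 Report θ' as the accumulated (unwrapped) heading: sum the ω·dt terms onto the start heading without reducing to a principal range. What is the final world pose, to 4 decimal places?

step 1: θ'=0.1438 (R=0.8000) → pose (2.1803, -4.8574, 0.1438)
step 2: θ'=0.3938 (R=7.0000) → pose (3.8631, -4.3939, 0.3938)
step 3: θ'=1.6438 (R=0.6000) → pose (4.2313, -3.7960, 1.6438)
step 4: θ'=0.5188 (R=2.0000) → pose (3.2283, -5.6787, 0.5188)
step 5: θ'=0.5188 (straight) → pose (1.9257, -6.4225, 0.5188)
step 6: θ'=-0.3562 (R=0.5714) → pose (1.4431, -6.4618, -0.3562)

(1.4431, -6.4618, -0.3562)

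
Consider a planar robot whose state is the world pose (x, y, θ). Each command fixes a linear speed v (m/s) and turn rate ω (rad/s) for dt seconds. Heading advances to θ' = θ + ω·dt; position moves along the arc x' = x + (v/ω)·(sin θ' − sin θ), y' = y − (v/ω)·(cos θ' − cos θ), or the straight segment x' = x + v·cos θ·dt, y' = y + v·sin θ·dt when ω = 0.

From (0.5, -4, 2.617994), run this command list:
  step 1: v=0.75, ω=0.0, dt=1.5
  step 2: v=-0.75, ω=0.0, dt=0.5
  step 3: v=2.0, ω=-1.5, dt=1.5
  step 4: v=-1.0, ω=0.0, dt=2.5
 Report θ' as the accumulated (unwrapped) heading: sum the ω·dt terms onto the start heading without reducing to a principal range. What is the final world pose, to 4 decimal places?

step 1: θ'=2.6180 (straight) → pose (-0.4743, -3.4375, 2.6180)
step 2: θ'=2.6180 (straight) → pose (-0.1495, -3.6250, 2.6180)
step 3: θ'=0.3680 (R=-1.3333) → pose (0.0375, -1.2262, 0.3680)
step 4: θ'=0.3680 (straight) → pose (-2.2951, -2.1256, 0.3680)

(-2.2951, -2.1256, 0.3680)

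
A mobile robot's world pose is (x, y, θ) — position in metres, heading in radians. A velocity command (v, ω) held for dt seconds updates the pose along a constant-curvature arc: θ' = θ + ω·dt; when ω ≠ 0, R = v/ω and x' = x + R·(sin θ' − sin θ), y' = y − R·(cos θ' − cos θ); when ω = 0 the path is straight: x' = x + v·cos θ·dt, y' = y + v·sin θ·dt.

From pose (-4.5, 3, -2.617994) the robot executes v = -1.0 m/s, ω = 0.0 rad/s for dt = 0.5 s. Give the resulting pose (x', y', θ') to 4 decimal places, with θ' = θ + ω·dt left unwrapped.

θ' = -2.6180 + 0.0·0.5 = -2.6180
ω = 0 → straight: x' = -4.5 + -1.0·cos(-2.6180)·0.5 = -4.0670
y' = 3 + -1.0·sin(-2.6180)·0.5 = 3.2500

(-4.0670, 3.2500, -2.6180)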